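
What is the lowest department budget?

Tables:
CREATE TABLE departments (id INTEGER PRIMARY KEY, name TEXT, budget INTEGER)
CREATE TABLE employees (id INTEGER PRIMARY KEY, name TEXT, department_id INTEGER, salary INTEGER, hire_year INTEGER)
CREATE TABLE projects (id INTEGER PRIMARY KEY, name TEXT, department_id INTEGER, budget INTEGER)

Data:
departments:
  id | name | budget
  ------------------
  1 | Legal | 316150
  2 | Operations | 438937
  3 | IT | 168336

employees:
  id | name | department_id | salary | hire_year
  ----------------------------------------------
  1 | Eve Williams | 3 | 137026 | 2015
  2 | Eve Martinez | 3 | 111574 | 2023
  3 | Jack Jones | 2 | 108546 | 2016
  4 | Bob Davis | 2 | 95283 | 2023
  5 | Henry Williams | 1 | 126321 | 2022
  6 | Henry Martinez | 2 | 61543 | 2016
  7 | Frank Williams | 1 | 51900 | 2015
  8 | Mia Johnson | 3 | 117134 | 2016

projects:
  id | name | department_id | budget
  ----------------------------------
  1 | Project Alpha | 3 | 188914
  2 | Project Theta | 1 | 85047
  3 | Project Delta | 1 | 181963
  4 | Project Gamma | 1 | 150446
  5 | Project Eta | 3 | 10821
SELECT MIN(budget) FROM departments

Execution result:
168336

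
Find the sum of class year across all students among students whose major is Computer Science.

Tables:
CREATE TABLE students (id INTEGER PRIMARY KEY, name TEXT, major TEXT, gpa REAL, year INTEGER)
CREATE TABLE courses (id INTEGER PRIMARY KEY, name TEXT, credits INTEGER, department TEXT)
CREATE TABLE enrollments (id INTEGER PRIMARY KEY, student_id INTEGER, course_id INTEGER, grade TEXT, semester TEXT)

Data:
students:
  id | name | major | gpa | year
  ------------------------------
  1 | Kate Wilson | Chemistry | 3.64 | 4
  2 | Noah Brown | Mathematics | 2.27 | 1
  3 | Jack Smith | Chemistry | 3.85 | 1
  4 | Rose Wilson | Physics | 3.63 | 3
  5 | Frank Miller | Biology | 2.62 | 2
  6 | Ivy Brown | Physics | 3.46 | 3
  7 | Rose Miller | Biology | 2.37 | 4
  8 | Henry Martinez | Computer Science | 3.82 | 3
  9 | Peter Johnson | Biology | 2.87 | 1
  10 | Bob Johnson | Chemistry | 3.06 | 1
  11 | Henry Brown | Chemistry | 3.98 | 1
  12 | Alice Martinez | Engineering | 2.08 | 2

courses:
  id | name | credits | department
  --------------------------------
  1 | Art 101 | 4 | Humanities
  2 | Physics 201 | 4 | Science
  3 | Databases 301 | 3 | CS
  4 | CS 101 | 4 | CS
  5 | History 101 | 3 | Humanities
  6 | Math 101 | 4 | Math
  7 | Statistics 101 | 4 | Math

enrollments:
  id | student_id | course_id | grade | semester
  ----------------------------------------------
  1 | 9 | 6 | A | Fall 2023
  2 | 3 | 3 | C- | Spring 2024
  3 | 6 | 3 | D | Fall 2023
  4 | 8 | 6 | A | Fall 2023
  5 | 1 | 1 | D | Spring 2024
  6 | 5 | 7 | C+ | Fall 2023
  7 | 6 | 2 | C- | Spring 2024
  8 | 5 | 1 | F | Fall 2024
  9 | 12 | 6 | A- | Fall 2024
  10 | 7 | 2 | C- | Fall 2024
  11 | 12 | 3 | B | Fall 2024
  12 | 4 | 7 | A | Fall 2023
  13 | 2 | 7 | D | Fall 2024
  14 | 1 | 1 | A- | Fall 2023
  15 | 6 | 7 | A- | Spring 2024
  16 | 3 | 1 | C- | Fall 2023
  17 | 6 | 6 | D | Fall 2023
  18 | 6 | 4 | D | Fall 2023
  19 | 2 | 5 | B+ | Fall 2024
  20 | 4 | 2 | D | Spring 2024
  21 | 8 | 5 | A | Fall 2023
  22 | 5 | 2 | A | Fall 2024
SELECT SUM(year) FROM students WHERE major = 'Computer Science'

Execution result:
3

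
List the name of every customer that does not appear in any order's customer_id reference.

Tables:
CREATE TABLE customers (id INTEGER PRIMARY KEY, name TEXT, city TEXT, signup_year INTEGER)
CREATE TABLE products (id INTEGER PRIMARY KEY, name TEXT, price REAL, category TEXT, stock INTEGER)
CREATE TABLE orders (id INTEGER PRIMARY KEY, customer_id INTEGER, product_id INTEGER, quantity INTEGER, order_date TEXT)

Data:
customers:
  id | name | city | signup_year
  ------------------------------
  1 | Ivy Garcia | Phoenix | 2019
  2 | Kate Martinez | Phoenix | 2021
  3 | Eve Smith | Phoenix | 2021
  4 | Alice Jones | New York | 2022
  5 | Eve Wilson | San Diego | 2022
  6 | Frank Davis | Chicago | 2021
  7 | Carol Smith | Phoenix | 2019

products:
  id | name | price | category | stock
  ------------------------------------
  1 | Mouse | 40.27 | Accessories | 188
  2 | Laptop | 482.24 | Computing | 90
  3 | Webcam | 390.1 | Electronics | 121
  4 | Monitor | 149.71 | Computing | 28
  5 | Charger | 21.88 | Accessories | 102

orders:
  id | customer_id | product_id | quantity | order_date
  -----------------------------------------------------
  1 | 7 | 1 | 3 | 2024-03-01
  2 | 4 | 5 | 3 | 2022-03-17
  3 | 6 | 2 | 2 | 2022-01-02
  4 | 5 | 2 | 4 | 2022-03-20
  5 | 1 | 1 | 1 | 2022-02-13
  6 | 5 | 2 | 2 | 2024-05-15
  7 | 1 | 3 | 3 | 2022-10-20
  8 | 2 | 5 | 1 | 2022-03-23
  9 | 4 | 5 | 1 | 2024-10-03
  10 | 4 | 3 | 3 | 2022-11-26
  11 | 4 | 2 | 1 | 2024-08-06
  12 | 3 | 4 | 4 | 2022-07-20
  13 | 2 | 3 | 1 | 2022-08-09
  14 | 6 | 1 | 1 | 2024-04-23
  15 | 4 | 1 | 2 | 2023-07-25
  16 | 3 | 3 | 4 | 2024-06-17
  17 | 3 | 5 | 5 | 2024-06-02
SELECT p.name FROM customers p LEFT JOIN orders c ON c.customer_id = p.id WHERE c.id IS NULL

Execution result:
(no rows)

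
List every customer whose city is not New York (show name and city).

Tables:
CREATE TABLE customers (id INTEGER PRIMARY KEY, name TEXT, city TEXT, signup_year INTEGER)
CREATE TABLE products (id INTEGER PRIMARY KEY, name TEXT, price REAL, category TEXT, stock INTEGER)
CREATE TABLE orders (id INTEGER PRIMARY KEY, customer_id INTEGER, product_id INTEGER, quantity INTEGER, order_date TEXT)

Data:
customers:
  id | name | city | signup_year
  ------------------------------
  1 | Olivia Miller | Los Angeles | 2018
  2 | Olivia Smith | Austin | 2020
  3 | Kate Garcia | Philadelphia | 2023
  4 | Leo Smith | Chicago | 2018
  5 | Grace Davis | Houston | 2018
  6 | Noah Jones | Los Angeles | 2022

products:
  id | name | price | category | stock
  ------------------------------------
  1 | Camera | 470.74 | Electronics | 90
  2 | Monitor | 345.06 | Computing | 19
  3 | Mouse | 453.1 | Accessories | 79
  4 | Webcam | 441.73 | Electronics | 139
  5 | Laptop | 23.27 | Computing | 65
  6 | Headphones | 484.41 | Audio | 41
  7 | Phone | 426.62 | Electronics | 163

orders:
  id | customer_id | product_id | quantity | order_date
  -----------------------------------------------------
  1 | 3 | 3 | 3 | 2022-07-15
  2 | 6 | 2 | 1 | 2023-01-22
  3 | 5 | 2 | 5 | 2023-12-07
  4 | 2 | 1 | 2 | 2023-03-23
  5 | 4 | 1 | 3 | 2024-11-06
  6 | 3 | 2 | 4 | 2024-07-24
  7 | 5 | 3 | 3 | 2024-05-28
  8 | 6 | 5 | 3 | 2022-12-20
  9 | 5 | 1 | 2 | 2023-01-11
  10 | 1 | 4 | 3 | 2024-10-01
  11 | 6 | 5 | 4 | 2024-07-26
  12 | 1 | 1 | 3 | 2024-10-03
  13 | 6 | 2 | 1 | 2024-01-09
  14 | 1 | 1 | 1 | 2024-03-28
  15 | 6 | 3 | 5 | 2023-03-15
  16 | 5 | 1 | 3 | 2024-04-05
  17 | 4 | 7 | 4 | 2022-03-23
SELECT name, city FROM customers WHERE city <> 'New York'

Execution result:
name | city
Olivia Miller | Los Angeles
Olivia Smith | Austin
Kate Garcia | Philadelphia
Leo Smith | Chicago
Grace Davis | Houston
Noah Jones | Los Angeles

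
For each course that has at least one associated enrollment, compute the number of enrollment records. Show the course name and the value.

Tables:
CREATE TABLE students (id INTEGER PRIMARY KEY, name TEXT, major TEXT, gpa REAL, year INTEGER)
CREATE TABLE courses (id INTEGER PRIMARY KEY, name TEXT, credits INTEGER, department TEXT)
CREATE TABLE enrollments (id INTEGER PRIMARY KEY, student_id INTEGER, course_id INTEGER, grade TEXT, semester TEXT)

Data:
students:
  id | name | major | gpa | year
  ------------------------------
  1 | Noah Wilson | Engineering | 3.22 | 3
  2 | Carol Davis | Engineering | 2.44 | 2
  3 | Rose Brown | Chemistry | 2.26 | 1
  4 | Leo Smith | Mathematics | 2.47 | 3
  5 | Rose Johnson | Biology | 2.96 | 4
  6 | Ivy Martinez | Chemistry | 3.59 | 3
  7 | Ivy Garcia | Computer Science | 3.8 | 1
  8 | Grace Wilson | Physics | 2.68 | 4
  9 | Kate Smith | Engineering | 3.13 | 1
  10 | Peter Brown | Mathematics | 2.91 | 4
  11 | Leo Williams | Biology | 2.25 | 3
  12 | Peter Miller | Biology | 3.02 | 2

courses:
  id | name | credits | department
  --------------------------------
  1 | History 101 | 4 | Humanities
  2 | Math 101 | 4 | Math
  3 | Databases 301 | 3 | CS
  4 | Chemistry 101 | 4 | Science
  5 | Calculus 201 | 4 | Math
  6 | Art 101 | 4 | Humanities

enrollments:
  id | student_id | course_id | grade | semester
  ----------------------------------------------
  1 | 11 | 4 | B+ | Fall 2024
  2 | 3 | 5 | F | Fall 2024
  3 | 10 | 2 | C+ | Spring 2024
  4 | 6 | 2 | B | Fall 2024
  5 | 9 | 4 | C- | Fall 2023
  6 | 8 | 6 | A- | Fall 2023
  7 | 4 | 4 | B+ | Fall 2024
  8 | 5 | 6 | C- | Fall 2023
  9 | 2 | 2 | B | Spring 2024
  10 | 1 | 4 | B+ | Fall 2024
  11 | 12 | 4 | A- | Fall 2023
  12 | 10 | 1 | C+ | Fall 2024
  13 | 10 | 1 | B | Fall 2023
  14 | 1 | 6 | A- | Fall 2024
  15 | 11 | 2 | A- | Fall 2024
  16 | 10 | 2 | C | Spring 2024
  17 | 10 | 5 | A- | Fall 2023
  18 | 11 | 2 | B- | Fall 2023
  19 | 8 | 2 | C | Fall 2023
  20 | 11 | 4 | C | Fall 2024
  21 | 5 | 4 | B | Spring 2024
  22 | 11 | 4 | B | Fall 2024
SELECT p.name, COUNT(*) AS n FROM enrollments c JOIN courses p ON c.course_id = p.id GROUP BY p.id, p.name

Execution result:
name | n
History 101 | 2
Math 101 | 7
Chemistry 101 | 8
Calculus 201 | 2
Art 101 | 3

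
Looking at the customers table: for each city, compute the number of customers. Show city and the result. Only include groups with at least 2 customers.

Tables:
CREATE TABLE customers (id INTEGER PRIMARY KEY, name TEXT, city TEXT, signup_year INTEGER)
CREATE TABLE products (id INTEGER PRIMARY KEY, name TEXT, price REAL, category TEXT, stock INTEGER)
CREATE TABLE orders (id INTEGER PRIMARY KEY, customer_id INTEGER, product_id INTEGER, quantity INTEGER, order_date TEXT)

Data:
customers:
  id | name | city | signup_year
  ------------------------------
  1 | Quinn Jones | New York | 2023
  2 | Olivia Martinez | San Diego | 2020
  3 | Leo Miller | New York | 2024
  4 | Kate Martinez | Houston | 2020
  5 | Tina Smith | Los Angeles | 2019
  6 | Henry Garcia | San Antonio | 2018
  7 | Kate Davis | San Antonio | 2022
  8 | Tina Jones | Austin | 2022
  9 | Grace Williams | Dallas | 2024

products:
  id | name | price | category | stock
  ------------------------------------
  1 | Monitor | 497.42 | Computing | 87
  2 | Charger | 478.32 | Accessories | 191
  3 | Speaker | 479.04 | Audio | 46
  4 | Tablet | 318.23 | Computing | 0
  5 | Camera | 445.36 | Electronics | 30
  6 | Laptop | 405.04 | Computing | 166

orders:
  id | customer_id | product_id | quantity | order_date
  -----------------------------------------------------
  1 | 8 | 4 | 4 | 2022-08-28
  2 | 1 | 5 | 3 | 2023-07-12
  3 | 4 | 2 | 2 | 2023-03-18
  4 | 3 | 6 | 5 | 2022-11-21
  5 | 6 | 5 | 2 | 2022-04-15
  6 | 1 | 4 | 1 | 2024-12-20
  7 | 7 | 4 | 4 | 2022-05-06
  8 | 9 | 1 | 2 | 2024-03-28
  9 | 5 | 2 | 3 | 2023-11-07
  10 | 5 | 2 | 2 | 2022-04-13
SELECT city, COUNT(*) AS n FROM customers GROUP BY city HAVING COUNT(*) >= 2

Execution result:
city | n
New York | 2
San Antonio | 2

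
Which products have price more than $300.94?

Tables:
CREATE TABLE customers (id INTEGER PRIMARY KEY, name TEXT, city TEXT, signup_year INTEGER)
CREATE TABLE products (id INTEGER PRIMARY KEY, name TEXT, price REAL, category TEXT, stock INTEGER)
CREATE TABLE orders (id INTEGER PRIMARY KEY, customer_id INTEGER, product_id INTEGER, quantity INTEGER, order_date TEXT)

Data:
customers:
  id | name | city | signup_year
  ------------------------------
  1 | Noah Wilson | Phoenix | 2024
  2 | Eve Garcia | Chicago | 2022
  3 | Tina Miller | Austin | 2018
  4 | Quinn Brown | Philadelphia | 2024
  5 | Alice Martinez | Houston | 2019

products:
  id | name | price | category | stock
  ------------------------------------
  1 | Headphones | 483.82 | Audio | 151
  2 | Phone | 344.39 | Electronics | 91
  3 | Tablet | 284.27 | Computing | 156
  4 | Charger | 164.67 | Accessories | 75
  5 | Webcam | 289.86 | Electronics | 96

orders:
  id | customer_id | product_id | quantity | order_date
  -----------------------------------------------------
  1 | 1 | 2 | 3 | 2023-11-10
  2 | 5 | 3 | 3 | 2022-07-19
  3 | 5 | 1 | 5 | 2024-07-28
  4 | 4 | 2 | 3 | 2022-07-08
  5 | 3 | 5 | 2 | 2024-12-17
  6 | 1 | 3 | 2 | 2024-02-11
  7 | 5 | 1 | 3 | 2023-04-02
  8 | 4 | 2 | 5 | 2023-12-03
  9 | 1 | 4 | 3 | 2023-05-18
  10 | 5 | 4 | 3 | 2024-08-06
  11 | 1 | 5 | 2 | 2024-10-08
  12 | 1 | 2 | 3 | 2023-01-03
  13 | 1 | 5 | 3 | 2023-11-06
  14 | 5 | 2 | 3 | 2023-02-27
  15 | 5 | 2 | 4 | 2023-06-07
SELECT name, price FROM products WHERE price > 300.94

Execution result:
name | price
Headphones | 483.82
Phone | 344.39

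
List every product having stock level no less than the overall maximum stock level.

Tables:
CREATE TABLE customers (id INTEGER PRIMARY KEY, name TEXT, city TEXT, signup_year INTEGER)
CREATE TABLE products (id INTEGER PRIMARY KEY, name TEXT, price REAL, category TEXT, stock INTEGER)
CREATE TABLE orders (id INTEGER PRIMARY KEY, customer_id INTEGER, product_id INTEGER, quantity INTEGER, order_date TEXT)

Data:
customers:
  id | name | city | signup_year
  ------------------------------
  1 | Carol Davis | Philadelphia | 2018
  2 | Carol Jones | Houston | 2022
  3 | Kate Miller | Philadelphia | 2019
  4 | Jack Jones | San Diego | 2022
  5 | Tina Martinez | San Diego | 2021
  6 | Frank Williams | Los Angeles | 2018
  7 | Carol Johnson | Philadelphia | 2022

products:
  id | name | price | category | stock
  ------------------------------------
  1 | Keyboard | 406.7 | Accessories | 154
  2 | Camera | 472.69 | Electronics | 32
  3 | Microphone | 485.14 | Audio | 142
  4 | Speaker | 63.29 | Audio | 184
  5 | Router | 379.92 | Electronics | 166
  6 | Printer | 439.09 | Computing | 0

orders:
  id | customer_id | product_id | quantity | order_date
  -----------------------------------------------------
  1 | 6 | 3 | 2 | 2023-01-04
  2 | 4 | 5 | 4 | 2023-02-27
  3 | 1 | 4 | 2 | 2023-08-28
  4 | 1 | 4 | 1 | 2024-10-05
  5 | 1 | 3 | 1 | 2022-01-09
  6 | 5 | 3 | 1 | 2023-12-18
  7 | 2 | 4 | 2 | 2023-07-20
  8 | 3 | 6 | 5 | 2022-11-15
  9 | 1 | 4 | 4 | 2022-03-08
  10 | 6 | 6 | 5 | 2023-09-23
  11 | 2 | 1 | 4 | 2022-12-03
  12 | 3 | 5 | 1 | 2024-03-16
SELECT name, stock FROM products WHERE stock >= (SELECT MAX(stock) FROM products)

Execution result:
name | stock
Speaker | 184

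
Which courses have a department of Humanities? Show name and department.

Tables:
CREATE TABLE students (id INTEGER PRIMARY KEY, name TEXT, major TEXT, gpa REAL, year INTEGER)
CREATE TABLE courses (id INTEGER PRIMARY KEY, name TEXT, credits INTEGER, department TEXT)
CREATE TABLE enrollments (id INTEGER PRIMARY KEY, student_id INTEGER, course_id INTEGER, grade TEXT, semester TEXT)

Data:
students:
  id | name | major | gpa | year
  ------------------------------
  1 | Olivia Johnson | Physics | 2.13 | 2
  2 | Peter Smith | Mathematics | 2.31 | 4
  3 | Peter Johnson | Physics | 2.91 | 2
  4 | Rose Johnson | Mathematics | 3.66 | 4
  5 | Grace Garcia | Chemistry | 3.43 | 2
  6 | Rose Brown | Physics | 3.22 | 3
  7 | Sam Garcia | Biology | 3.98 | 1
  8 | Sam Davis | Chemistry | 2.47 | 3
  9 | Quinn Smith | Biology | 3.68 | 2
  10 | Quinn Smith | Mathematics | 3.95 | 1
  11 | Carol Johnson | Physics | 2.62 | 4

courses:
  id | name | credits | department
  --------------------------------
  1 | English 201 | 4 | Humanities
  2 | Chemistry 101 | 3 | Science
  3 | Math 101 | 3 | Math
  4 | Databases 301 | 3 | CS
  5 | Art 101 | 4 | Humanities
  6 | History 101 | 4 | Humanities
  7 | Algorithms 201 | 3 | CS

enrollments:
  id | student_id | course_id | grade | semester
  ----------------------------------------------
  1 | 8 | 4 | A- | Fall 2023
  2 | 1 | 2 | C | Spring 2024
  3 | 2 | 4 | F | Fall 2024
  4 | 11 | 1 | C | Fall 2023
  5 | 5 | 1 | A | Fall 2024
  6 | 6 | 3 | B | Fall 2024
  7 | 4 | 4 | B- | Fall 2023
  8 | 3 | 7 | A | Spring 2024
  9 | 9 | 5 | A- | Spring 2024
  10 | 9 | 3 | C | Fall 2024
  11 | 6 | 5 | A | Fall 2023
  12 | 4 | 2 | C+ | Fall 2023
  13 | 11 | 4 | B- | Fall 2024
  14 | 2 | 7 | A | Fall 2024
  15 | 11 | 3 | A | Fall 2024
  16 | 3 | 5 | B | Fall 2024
SELECT name, department FROM courses WHERE department = 'Humanities'

Execution result:
name | department
English 201 | Humanities
Art 101 | Humanities
History 101 | Humanities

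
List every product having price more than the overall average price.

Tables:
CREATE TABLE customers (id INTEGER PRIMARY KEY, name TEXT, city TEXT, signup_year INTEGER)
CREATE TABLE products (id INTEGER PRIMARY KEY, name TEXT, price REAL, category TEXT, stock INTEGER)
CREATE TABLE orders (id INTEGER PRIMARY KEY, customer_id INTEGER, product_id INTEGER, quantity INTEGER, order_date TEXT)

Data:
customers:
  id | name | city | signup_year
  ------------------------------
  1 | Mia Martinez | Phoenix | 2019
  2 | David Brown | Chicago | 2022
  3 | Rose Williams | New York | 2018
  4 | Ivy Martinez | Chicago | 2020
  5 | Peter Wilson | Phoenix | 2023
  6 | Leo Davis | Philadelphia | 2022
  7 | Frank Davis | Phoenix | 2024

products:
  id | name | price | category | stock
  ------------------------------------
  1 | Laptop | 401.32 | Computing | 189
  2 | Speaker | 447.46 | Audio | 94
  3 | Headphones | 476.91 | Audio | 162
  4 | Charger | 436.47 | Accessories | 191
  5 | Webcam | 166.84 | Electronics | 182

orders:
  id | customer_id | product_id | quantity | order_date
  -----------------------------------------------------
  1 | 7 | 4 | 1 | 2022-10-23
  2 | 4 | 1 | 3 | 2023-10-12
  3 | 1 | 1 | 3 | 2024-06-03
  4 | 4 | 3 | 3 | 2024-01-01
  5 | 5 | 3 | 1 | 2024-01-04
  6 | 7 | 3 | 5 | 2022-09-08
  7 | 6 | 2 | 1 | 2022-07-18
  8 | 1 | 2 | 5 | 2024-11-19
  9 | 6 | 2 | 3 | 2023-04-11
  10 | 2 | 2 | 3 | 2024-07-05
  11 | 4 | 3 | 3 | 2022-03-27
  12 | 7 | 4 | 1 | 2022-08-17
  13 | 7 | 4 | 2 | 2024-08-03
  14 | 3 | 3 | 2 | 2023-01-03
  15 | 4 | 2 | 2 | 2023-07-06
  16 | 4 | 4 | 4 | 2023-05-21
SELECT name, price FROM products WHERE price > (SELECT AVG(price) FROM products)

Execution result:
name | price
Laptop | 401.32
Speaker | 447.46
Headphones | 476.91
Charger | 436.47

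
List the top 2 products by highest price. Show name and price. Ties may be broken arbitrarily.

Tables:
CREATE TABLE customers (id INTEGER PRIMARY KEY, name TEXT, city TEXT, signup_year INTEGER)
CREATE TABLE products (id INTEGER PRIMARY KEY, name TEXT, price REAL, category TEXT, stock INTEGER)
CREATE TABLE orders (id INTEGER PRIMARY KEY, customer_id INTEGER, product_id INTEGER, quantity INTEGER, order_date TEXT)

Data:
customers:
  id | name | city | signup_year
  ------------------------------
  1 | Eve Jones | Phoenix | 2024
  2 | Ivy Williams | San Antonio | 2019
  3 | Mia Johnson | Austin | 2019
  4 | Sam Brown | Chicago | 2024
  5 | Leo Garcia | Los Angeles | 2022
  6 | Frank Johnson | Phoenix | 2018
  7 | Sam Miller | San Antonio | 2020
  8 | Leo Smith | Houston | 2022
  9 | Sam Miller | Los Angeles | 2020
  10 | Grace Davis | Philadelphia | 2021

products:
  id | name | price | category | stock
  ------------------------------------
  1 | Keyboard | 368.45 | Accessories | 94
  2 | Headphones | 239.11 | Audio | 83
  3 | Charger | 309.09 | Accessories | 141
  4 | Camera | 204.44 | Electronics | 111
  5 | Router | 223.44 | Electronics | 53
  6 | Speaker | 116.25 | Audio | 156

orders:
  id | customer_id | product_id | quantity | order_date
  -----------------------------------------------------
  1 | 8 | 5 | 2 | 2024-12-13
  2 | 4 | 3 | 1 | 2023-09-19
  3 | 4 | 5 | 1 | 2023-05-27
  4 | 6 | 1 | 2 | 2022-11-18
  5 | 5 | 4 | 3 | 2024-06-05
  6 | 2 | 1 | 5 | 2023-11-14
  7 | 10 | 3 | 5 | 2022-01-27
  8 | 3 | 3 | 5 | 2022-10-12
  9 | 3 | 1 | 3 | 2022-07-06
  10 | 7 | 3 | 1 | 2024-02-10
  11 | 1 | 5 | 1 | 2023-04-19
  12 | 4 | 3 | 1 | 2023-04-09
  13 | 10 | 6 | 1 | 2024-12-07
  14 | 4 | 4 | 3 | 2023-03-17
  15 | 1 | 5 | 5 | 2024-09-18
SELECT name, price FROM products ORDER BY price DESC LIMIT 2

Execution result:
name | price
Keyboard | 368.45
Charger | 309.09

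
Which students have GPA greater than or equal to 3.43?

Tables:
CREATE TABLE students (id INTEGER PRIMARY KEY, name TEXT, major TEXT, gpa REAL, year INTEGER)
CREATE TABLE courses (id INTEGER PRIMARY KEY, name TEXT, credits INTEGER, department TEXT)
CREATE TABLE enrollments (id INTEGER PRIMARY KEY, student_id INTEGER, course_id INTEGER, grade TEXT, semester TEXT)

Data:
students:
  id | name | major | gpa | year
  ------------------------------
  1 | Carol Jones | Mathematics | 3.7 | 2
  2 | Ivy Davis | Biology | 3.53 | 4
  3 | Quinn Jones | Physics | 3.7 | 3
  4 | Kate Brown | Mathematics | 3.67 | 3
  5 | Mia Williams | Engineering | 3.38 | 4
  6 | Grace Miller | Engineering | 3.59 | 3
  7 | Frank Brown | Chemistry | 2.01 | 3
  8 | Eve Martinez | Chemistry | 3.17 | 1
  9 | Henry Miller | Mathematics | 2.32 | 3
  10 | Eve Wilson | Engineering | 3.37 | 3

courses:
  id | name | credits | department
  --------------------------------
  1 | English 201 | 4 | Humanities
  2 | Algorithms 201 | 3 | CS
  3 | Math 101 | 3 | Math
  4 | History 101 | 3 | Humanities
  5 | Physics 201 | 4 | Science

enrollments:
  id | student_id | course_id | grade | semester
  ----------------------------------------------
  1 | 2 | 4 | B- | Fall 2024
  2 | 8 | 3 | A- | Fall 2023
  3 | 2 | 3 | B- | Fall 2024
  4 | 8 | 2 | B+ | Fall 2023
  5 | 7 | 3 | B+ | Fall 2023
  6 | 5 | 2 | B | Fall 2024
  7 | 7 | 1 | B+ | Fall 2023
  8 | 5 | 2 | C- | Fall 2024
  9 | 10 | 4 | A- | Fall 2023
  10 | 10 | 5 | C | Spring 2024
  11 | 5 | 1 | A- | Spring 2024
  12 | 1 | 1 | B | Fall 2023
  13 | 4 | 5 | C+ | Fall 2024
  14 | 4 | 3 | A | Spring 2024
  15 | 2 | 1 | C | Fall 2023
SELECT name, gpa FROM students WHERE gpa >= 3.43

Execution result:
name | gpa
Carol Jones | 3.70
Ivy Davis | 3.53
Quinn Jones | 3.70
Kate Brown | 3.67
Grace Miller | 3.59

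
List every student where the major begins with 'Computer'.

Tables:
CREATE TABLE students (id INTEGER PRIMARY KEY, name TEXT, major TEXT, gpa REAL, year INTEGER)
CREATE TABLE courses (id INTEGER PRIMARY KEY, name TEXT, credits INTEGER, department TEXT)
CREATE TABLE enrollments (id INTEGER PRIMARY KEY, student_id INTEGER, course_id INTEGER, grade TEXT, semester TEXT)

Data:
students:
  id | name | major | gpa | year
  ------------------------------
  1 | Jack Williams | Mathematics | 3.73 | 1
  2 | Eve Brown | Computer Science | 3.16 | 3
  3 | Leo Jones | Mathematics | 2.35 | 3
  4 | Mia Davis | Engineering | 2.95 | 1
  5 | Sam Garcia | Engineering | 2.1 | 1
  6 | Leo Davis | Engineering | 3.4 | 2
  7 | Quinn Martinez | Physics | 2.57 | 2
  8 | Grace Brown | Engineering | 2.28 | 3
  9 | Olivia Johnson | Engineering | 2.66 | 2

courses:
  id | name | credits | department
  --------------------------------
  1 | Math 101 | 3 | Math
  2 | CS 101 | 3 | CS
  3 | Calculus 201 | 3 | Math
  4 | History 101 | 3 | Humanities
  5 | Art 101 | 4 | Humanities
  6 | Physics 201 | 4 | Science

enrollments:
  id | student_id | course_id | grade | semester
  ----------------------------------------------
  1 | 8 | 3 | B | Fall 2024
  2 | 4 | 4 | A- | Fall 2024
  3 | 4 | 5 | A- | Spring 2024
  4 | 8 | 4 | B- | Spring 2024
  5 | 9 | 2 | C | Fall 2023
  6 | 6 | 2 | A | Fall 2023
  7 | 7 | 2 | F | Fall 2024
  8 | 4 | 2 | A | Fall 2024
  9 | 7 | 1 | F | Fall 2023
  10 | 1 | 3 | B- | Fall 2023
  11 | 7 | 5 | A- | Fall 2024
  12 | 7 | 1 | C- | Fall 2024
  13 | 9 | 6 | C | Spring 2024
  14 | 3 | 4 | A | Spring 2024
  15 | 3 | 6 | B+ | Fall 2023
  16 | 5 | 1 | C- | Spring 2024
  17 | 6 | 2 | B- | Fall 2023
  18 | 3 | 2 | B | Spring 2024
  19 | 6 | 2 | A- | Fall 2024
SELECT name, major FROM students WHERE major LIKE 'Computer%'

Execution result:
name | major
Eve Brown | Computer Science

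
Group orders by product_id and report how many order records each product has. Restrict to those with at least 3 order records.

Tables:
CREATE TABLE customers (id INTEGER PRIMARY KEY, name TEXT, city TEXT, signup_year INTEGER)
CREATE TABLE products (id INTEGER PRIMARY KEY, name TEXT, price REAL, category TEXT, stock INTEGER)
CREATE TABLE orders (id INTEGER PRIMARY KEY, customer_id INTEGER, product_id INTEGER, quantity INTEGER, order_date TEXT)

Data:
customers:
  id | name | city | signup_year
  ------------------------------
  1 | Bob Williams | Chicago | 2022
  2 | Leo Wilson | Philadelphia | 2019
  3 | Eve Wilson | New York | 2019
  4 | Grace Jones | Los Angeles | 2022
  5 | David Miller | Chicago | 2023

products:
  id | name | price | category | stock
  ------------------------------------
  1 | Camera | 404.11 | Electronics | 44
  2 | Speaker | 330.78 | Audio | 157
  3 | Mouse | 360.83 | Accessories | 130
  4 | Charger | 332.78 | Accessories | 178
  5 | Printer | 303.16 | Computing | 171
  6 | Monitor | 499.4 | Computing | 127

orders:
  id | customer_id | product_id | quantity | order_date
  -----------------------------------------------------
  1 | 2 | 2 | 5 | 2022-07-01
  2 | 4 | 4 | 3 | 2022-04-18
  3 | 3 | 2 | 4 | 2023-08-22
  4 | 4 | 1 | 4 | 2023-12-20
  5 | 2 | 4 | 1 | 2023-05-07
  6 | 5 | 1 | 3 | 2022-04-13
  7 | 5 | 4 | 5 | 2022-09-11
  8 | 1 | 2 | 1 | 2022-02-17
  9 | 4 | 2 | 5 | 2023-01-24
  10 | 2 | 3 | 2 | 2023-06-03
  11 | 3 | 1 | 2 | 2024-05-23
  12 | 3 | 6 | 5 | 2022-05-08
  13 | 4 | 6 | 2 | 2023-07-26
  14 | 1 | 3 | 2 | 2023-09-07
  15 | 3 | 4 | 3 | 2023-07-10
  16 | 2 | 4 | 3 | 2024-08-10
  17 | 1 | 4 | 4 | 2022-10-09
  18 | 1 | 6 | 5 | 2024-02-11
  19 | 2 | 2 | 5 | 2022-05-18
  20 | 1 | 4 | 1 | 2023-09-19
SELECT product_id, COUNT(*) AS order_count FROM orders GROUP BY product_id HAVING COUNT(*) >= 3

Execution result:
product_id | order_count
1 | 3
2 | 5
4 | 7
6 | 3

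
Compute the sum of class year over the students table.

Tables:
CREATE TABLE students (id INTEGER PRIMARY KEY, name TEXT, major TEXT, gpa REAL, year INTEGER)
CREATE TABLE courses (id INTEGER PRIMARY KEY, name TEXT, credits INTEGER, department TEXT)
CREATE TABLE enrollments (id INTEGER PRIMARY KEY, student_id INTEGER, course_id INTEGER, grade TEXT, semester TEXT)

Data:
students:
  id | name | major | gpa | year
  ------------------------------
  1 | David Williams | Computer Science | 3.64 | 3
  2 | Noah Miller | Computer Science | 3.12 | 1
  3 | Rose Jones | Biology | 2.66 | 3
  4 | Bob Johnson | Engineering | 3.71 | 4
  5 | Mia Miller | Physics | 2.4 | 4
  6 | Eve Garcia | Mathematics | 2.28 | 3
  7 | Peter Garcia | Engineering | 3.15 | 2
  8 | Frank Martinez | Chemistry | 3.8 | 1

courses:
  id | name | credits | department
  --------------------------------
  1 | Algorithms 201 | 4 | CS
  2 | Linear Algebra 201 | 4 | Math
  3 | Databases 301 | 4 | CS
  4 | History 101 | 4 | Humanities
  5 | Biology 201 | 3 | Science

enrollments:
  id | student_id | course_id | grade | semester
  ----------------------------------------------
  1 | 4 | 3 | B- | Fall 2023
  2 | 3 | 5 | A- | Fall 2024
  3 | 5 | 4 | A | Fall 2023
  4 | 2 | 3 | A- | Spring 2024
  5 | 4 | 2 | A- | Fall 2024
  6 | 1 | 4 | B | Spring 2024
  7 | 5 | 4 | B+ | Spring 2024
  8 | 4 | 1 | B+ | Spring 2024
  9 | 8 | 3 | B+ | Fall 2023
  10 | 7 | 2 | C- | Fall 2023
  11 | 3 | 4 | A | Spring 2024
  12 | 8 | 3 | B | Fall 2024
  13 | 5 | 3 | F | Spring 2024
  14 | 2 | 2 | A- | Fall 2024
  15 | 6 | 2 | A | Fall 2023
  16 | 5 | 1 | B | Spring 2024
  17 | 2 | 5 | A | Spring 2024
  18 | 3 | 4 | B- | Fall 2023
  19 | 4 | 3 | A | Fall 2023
SELECT SUM(year) FROM students

Execution result:
21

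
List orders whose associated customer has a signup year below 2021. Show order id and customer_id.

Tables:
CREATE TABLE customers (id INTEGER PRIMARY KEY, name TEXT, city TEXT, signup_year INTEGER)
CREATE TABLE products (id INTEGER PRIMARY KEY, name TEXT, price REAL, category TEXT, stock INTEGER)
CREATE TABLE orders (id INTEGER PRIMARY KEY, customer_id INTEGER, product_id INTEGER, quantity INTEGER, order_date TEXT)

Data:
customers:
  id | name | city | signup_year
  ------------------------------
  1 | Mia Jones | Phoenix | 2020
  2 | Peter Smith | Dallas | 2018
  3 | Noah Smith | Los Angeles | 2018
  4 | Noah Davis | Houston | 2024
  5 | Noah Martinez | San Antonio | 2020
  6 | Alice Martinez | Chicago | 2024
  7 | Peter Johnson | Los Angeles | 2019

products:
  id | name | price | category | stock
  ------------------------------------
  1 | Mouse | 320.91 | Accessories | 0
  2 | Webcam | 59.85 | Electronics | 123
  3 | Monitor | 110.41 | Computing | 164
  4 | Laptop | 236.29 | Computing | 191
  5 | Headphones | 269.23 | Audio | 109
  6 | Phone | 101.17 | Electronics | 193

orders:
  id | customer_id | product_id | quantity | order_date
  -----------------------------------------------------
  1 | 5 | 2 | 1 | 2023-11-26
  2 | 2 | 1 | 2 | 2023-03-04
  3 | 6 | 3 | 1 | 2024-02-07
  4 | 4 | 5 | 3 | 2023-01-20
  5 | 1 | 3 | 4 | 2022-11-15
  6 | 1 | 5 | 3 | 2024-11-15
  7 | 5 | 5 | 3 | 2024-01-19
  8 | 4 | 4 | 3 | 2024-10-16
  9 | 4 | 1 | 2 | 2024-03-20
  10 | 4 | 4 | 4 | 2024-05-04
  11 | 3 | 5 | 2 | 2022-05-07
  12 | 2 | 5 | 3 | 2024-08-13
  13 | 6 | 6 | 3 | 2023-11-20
SELECT id, customer_id FROM orders WHERE customer_id IN (SELECT id FROM customers WHERE signup_year < 2021)

Execution result:
id | customer_id
1 | 5
2 | 2
5 | 1
6 | 1
7 | 5
11 | 3
12 | 2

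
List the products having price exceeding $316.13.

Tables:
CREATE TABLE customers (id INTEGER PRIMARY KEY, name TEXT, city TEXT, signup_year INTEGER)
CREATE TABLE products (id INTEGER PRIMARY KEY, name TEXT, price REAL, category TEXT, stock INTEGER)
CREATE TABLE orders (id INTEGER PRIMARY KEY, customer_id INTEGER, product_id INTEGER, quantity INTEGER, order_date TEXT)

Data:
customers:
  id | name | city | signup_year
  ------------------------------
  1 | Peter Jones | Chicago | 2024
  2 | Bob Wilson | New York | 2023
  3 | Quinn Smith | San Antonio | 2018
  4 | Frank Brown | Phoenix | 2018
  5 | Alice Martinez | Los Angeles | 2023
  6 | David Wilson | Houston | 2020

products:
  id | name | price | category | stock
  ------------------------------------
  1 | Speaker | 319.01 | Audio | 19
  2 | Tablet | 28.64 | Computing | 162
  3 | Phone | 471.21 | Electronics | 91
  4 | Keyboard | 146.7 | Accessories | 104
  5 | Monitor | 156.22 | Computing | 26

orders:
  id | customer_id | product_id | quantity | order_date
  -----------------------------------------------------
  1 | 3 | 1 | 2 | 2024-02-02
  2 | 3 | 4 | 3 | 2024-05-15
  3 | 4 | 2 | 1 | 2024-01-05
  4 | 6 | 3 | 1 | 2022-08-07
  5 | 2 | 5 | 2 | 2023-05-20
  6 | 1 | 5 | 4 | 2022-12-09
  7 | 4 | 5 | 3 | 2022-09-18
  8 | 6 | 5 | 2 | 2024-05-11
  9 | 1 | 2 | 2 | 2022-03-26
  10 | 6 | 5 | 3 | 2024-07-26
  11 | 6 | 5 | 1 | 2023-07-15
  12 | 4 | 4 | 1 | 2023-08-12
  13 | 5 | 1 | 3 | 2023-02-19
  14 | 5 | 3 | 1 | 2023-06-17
SELECT name, price FROM products WHERE price > 316.13

Execution result:
name | price
Speaker | 319.01
Phone | 471.21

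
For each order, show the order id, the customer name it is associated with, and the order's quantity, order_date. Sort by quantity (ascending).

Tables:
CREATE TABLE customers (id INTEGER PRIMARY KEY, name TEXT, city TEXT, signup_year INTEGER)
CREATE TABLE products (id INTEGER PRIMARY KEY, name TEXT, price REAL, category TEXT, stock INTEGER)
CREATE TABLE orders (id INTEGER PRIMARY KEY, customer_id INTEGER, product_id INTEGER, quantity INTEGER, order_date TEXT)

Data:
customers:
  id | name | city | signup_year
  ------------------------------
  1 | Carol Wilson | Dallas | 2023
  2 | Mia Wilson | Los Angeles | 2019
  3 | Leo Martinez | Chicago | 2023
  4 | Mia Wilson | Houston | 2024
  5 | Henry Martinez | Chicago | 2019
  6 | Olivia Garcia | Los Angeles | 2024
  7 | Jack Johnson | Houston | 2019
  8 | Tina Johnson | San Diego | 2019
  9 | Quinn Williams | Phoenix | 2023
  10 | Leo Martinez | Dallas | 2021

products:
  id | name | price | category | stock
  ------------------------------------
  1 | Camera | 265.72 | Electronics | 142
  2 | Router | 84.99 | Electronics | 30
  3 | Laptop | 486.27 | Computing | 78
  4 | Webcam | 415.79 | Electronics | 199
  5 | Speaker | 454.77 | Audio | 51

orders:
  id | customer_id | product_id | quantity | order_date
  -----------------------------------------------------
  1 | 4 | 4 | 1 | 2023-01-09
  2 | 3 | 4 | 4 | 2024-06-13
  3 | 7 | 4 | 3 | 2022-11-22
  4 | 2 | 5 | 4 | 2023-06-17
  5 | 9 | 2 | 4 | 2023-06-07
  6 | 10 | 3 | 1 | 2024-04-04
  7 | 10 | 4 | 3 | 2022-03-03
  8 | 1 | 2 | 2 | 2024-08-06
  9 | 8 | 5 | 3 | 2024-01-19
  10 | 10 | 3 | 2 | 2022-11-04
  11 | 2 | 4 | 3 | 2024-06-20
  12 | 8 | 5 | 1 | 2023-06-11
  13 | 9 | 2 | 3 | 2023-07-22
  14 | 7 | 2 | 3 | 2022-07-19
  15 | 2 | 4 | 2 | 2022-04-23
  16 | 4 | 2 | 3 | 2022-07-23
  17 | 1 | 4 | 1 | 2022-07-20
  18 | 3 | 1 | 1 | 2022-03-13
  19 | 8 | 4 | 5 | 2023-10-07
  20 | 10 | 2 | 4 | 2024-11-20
SELECT c.id, p.name AS customer, c.quantity, c.order_date FROM orders c JOIN customers p ON c.customer_id = p.id ORDER BY c.quantity ASC

Execution result:
id | customer | quantity | order_date
1 | Mia Wilson | 1 | 2023-01-09
6 | Leo Martinez | 1 | 2024-04-04
12 | Tina Johnson | 1 | 2023-06-11
17 | Carol Wilson | 1 | 2022-07-20
18 | Leo Martinez | 1 | 2022-03-13
8 | Carol Wilson | 2 | 2024-08-06
10 | Leo Martinez | 2 | 2022-11-04
15 | Mia Wilson | 2 | 2022-04-23
3 | Jack Johnson | 3 | 2022-11-22
7 | Leo Martinez | 3 | 2022-03-03
9 | Tina Johnson | 3 | 2024-01-19
11 | Mia Wilson | 3 | 2024-06-20
13 | Quinn Williams | 3 | 2023-07-22
14 | Jack Johnson | 3 | 2022-07-19
16 | Mia Wilson | 3 | 2022-07-23
2 | Leo Martinez | 4 | 2024-06-13
4 | Mia Wilson | 4 | 2023-06-17
5 | Quinn Williams | 4 | 2023-06-07
20 | Leo Martinez | 4 | 2024-11-20
19 | Tina Johnson | 5 | 2023-10-07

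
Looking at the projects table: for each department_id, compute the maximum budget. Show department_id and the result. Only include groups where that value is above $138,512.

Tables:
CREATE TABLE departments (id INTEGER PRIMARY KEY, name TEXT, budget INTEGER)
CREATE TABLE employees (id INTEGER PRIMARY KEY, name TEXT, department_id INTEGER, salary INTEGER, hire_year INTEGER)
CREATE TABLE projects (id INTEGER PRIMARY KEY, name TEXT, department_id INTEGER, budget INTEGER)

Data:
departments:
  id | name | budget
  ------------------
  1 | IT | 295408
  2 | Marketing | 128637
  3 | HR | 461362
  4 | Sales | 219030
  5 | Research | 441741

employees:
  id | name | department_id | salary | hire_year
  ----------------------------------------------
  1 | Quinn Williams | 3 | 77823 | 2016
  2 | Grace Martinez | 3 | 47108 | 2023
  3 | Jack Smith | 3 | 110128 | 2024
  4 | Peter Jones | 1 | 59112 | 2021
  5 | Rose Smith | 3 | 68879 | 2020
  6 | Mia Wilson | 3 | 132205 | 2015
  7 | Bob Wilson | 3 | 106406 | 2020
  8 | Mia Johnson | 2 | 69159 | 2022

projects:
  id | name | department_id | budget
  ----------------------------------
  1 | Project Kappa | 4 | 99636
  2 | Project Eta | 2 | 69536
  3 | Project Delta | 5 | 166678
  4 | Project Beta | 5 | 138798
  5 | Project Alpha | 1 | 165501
SELECT department_id, MAX(budget) AS max_budget FROM projects GROUP BY department_id HAVING MAX(budget) > 138512

Execution result:
department_id | max_budget
1 | 165501
5 | 166678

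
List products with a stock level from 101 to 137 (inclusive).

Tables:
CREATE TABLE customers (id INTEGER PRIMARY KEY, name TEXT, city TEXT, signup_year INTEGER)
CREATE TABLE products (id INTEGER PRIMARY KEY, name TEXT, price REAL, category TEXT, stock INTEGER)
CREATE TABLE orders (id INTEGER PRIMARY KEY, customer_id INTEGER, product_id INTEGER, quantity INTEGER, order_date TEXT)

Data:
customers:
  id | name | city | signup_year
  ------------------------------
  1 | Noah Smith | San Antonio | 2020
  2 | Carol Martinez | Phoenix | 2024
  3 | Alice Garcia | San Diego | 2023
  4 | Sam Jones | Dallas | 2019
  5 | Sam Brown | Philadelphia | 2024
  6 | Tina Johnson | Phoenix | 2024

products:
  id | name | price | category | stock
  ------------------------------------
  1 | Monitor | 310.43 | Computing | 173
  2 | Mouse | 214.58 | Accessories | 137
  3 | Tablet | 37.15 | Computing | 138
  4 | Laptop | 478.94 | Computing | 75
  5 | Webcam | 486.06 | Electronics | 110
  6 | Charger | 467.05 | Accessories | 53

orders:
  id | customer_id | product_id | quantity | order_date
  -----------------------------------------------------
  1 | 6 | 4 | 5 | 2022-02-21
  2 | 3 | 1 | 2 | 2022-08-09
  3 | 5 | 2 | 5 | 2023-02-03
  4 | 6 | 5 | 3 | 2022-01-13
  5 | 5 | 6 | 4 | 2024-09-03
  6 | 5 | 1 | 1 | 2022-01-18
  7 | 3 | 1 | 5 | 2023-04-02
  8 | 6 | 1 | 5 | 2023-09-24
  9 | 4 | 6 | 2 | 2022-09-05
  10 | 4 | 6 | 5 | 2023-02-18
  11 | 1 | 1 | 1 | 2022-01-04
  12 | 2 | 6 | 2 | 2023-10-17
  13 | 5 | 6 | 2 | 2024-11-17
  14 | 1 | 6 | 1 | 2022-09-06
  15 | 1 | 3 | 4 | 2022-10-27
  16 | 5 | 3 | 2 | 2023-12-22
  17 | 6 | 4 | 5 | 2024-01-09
SELECT name, stock FROM products WHERE stock BETWEEN 101 AND 137

Execution result:
name | stock
Mouse | 137
Webcam | 110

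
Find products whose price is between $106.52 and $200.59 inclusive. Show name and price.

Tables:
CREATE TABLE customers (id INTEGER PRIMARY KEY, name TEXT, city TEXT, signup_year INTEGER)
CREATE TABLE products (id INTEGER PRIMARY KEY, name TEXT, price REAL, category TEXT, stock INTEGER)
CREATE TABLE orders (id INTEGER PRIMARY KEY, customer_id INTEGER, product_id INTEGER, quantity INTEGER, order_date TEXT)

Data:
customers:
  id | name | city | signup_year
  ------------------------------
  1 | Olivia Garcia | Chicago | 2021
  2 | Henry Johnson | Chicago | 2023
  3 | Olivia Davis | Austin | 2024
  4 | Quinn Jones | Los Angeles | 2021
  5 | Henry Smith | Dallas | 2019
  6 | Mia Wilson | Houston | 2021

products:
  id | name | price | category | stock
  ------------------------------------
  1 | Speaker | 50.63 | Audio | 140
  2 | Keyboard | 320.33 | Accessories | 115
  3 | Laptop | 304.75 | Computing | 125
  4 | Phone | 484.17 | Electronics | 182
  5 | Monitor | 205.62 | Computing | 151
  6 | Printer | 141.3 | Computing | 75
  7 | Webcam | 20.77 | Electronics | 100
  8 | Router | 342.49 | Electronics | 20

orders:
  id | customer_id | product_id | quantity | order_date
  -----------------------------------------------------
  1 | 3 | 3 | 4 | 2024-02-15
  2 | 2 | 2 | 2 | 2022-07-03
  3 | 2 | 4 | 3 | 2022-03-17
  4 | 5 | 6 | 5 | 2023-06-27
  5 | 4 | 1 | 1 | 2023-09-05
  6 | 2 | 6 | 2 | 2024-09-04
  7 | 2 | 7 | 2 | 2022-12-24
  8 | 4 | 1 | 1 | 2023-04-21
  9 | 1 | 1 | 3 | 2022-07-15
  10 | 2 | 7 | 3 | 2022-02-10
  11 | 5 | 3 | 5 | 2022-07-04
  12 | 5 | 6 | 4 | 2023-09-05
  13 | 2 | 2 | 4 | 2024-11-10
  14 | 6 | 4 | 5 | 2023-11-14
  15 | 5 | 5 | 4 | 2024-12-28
SELECT name, price FROM products WHERE price BETWEEN 106.52 AND 200.59

Execution result:
name | price
Printer | 141.30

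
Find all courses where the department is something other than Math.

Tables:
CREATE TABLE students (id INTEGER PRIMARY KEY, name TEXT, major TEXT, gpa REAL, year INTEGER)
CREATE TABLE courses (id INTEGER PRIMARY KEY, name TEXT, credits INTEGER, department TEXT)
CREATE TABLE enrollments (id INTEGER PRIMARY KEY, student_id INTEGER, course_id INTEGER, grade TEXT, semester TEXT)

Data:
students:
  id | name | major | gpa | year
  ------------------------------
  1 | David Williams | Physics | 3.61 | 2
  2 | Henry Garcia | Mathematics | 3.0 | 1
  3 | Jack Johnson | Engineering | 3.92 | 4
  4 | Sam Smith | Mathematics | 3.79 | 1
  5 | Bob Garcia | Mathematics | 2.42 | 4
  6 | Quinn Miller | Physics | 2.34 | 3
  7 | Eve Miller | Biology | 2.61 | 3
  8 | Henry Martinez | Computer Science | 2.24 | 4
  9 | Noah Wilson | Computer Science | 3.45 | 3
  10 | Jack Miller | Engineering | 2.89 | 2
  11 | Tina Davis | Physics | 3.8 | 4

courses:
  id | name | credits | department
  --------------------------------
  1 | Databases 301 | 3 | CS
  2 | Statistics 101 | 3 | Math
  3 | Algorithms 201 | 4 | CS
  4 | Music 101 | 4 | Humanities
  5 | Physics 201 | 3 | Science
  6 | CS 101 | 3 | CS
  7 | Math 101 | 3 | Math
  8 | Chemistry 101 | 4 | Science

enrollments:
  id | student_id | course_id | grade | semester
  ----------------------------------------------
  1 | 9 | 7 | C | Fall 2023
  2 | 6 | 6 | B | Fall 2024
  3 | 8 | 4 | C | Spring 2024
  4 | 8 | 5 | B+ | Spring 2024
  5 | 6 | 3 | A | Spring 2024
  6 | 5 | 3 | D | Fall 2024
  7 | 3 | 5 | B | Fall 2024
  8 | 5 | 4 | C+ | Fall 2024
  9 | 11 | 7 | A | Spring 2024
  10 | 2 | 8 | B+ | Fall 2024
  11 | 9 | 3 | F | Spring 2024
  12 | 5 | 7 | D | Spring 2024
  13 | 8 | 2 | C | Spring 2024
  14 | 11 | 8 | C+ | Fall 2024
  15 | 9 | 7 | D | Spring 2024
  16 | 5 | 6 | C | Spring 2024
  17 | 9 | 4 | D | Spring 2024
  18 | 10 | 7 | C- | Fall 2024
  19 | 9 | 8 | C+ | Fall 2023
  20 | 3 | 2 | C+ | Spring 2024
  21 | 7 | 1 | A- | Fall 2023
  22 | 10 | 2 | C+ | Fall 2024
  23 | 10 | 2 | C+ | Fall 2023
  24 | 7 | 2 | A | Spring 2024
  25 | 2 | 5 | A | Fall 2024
SELECT name, department FROM courses WHERE department <> 'Math'

Execution result:
name | department
Databases 301 | CS
Algorithms 201 | CS
Music 101 | Humanities
Physics 201 | Science
CS 101 | CS
Chemistry 101 | Science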